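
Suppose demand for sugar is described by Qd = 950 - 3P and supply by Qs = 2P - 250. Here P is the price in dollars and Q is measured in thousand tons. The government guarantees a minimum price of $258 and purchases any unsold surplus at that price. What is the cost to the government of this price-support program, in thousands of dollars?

Without the control the market clears where 950 - 3P = 2P - 250, i.e. P* = 240 and Q* = 230.
Since 258 > 240, the floor is binding.
At P = 258: Qd = 950 - 3·258 = 176 and Qs = 2·258 - 250 = 266.
Surplus = Qs - Qd = 90.
Government expenditure = surplus × support price = 90 × 258 = 23220.

23220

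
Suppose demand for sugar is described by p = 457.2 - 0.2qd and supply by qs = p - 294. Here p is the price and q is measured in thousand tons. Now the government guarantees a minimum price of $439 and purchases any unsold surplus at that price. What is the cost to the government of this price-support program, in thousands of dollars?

Rearranging demand gives qd = 2286 - 5p. Equilibrium: 2286 - 5p = p - 294, so 2580 = 6p and p* = 430, q* = 136.
The floor of 439 is above the equilibrium price 430, so it binds.
At p = 439: qd = 2286 - 5·439 = 91 and qs = 439 - 294 = 145.
Surplus = qs - qd = 54.
Government expenditure = surplus × support price = 54 × 439 = 23706.

23706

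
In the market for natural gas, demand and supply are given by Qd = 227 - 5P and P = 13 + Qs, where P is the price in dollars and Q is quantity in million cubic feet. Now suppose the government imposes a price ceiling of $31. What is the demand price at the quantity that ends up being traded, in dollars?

Rearranging supply gives Qs = P - 13. Setting quantity demanded equal to quantity supplied, 227 - 5P = P - 13, gives P* = 40 and Q* = 27.
Since 31 < 40, the ceiling is binding.
At P = 31: Qd = 227 - 5·31 = 72 and Qs = 31 - 13 = 18.
Only 18 units reach the market. On the demand curve, the marginal buyer's willingness to pay at Q = 18 is (227 - 18)/5 = 41.8.

41.8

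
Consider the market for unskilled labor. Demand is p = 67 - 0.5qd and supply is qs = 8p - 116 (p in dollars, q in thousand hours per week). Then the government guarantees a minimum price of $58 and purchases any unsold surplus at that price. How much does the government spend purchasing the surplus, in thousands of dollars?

Rearranging demand gives qd = 134 - 2p. Without the control the market clears where 134 - 2p = 8p - 116, i.e. p* = 25 and q* = 84.
Because the floor (58) lies above the market-clearing price, it is binding.
At p = 58: qd = 134 - 2·58 = 18 and qs = 8·58 - 116 = 348.
Surplus = qs - qd = 330.
Government expenditure = surplus × support price = 330 × 58 = 19140.

19140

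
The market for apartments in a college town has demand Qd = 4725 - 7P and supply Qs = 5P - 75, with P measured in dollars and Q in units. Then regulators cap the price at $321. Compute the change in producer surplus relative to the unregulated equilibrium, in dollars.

Setting quantity demanded equal to quantity supplied, 4725 - 7P = 5P - 75, gives P* = 400 and Q* = 1925.
Because the ceiling (321) lies below the market-clearing price, it is binding.
At P = 321: Qd = 4725 - 7·321 = 2478 and Qs = 5·321 - 75 = 1530.
Producer surplus without the control is ½ · (400 - 15) · 1925 = 370562.5.
With the ceiling, producers sell 1530 units at 321, so PS = ½ · (321 - 15) · 1530 = 234090.
Change in producer surplus = 234090 - 370562.5 = -136472.5.

-136472.5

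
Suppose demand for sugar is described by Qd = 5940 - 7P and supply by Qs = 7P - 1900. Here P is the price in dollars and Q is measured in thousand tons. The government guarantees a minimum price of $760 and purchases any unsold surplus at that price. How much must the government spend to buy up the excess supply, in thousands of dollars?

Equilibrium: 5940 - 7P = 7P - 1900, so 7840 = 14P and P* = 560, Q* = 2020.
Because the floor (760) lies above the market-clearing price, it is binding.
At P = 760: Qd = 5940 - 7·760 = 620 and Qs = 7·760 - 1900 = 3420.
Surplus = Qs - Qd = 2800.
Government expenditure = surplus × support price = 2800 × 760 = 2128000.

2128000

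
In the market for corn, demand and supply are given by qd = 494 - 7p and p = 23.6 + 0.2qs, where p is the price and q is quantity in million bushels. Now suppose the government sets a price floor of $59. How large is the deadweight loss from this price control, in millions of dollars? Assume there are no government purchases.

537.6

Rearranging supply gives qs = 5p - 118. Setting quantity demanded equal to quantity supplied, 494 - 7p = 5p - 118, gives p* = 51 and q* = 137.
Because the floor (59) lies above the market-clearing price, it is binding.
At p = 59: qd = 494 - 7·59 = 81 and qs = 5·59 - 118 = 177.
Quantity traded falls to 81. At q = 81 the demand price is (494 - 81)/7 = 59 and the supply price is (118 + 81)/5 = 39.8.
Deadweight loss = ½ · (59 - 39.8) · (137 - 81) = ½ · 19.2 · 56 = 537.6.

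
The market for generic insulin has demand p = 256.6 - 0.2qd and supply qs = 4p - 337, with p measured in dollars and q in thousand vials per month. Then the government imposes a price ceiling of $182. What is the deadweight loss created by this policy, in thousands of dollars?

Rearranging demand gives qd = 1283 - 5p. In a free market, 1283 - 5p = 4p - 337 gives the equilibrium p* = 180, q* = 383.
Since 182 is above p* = 180, the ceiling does not bind and the free-market outcome prevails.
Since the control does not bind, no trades are prevented and deadweight loss is zero.

0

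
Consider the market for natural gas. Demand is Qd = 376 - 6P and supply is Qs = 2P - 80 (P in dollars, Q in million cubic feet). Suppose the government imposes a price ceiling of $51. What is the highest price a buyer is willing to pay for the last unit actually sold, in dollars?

Setting quantity demanded equal to quantity supplied, 376 - 6P = 2P - 80, gives P* = 57 and Q* = 34.
Because the ceiling (51) lies below the market-clearing price, it is binding.
At P = 51: Qd = 376 - 6·51 = 70 and Qs = 2·51 - 80 = 22.
Only 22 units reach the market. On the demand curve, the marginal buyer's willingness to pay at Q = 22 is (376 - 22)/6 = 59.

59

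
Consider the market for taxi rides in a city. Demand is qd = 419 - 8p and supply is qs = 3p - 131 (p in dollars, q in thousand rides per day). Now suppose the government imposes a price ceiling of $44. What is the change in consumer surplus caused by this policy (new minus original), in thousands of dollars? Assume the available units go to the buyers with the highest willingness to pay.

Without the control the market clears where 419 - 8p = 3p - 131, i.e. p* = 50 and q* = 19.
Since 44 < 50, the ceiling is binding.
At p = 44: qd = 419 - 8·44 = 67 and qs = 3·44 - 131 = 1.
Consumer surplus without the control is ½ · (52.375 - 50) · 19 = 22.5625.
With the ceiling, 1 units are sold at 44 (assume they go to the highest-value buyers). The demand price at q = 1 is 52.25, so CS = ½ · [(52.375 - 44) + (52.25 - 44)] · 1 = 8.3125.
Change in consumer surplus = 8.3125 - 22.5625 = -14.25.

-14.25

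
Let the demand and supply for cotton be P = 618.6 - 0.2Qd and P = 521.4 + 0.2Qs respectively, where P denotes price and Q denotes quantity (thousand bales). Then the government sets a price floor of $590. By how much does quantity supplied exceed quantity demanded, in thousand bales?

200

Rearranging demand gives Qd = 3093 - 5P; rearranging supply gives Qs = 5P - 2607. Setting quantity demanded equal to quantity supplied, 3093 - 5P = 5P - 2607, gives P* = 570 and Q* = 243.
The floor of 590 is above the equilibrium price 570, so it binds.
At P = 590: Qd = 3093 - 5·590 = 143 and Qs = 5·590 - 2607 = 343.
Surplus = Qs - Qd = 343 - 143 = 200.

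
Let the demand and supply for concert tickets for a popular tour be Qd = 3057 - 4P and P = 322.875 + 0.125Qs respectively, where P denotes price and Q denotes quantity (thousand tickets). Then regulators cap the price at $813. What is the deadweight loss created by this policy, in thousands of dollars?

Rearranging supply gives Qs = 8P - 2583. Without the control the market clears where 3057 - 4P = 8P - 2583, i.e. P* = 470 and Q* = 1177.
The ceiling of 813 is above the equilibrium price 470, so it is not binding; the market clears at P* = 470, Q* = 1177.
Since the control does not bind, no trades are prevented and deadweight loss is zero.

0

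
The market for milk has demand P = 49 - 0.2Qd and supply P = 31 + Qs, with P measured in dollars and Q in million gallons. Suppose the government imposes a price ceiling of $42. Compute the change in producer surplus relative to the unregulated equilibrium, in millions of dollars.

-52

Rearranging demand gives Qd = 245 - 5P; rearranging supply gives Qs = P - 31. Equilibrium: 245 - 5P = P - 31, so 276 = 6P and P* = 46, Q* = 15.
The ceiling of 42 is below the equilibrium price 46, so it binds.
At P = 42: Qd = 245 - 5·42 = 35 and Qs = 42 - 31 = 11.
Producer surplus without the control is ½ · (46 - 31) · 15 = 112.5.
With the ceiling, producers sell 11 units at 42, so PS = ½ · (42 - 31) · 11 = 60.5.
Change in producer surplus = 60.5 - 112.5 = -52.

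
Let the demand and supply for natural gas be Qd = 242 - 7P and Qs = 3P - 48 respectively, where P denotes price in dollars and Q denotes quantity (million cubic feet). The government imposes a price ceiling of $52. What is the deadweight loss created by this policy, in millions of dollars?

Without the control the market clears where 242 - 7P = 3P - 48, i.e. P* = 29 and Q* = 39.
Since 52 is above P* = 29, the ceiling does not bind and the free-market outcome prevails.
Since the control does not bind, no trades are prevented and deadweight loss is zero.

0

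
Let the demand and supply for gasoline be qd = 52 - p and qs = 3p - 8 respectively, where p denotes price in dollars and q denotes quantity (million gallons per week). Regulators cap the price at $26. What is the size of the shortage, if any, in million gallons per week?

0

Setting quantity demanded equal to quantity supplied, 52 - p = 3p - 8, gives p* = 15 and q* = 37.
The ceiling of 26 is above the equilibrium price 15, so it is not binding; the market clears at p* = 15, q* = 37.
Since the control does not bind, there is no shortage.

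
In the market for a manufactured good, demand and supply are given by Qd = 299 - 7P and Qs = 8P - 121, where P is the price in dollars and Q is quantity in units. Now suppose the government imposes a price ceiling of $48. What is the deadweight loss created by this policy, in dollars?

In a free market, 299 - 7P = 8P - 121 gives the equilibrium P* = 28, Q* = 103.
Since 48 is above P* = 28, the ceiling does not bind and the free-market outcome prevails.
Since the control does not bind, no trades are prevented and deadweight loss is zero.

0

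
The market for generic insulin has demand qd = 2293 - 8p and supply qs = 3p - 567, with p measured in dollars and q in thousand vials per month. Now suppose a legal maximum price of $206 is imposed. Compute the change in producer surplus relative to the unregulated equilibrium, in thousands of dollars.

-7128

Setting quantity demanded equal to quantity supplied, 2293 - 8p = 3p - 567, gives p* = 260 and q* = 213.
The ceiling of 206 is below the equilibrium price 260, so it binds.
At p = 206: qd = 2293 - 8·206 = 645 and qs = 3·206 - 567 = 51.
Producer surplus without the control is ½ · (260 - 189) · 213 = 7561.5.
With the ceiling, producers sell 51 units at 206, so PS = ½ · (206 - 189) · 51 = 433.5.
Change in producer surplus = 433.5 - 7561.5 = -7128.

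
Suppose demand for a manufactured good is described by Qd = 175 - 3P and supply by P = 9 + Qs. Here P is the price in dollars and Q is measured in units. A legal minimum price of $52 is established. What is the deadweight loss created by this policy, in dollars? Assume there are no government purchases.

216

Rearranging supply gives Qs = P - 9. Without the control the market clears where 175 - 3P = P - 9, i.e. P* = 46 and Q* = 37.
Because the floor (52) lies above the market-clearing price, it is binding.
At P = 52: Qd = 175 - 3·52 = 19 and Qs = 52 - 9 = 43.
Quantity traded falls to 19. At Q = 19 the demand price is (175 - 19)/3 = 52 and the supply price is 9 + 19 = 28.
Deadweight loss = ½ · (52 - 28) · (37 - 19) = ½ · 24 · 18 = 216.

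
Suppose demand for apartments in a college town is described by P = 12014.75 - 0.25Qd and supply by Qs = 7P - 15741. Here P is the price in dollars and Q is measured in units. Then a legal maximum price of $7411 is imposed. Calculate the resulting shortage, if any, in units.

Rearranging demand gives Qd = 48059 - 4P. Setting quantity demanded equal to quantity supplied, 48059 - 4P = 7P - 15741, gives P* = 5800 and Q* = 24859.
Since 7411 is above P* = 5800, the ceiling does not bind and the free-market outcome prevails.
Since the control does not bind, there is no shortage.

0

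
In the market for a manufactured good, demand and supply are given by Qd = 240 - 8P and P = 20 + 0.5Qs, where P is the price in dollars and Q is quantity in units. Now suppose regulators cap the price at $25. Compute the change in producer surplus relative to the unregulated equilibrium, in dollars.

Rearranging supply gives Qs = 2P - 40. Without the control the market clears where 240 - 8P = 2P - 40, i.e. P* = 28 and Q* = 16.
Because the ceiling (25) lies below the market-clearing price, it is binding.
At P = 25: Qd = 240 - 8·25 = 40 and Qs = 2·25 - 40 = 10.
Producer surplus without the control is ½ · (28 - 20) · 16 = 64.
With the ceiling, producers sell 10 units at 25, so PS = ½ · (25 - 20) · 10 = 25.
Change in producer surplus = 25 - 64 = -39.

-39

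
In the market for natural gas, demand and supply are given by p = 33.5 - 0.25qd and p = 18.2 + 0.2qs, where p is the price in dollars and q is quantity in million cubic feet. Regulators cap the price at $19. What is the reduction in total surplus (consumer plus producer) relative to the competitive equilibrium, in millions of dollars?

202.5

Rearranging demand gives qd = 134 - 4p; rearranging supply gives qs = 5p - 91. Without the control the market clears where 134 - 4p = 5p - 91, i.e. p* = 25 and q* = 34.
Because the ceiling (19) lies below the market-clearing price, it is binding.
At p = 19: qd = 134 - 4·19 = 58 and qs = 5·19 - 91 = 4.
Quantity traded falls to 4. At q = 4 the demand price is (134 - 4)/4 = 32.5 and the supply price is (91 + 4)/5 = 19.
Deadweight loss = ½ · (32.5 - 19) · (34 - 4) = ½ · 13.5 · 30 = 202.5.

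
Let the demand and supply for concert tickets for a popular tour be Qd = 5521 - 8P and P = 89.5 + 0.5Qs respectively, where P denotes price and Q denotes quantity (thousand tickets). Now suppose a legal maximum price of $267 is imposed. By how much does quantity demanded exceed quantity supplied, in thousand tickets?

Rearranging supply gives Qs = 2P - 179. Without the control the market clears where 5521 - 8P = 2P - 179, i.e. P* = 570 and Q* = 961.
Since 267 < 570, the ceiling is binding.
At P = 267: Qd = 5521 - 8·267 = 3385 and Qs = 2·267 - 179 = 355.
Shortage = Qd - Qs = 3385 - 355 = 3030.

3030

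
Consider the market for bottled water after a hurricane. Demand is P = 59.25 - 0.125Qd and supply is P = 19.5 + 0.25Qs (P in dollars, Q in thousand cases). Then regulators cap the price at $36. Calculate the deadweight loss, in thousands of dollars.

Rearranging demand gives Qd = 474 - 8P; rearranging supply gives Qs = 4P - 78. Setting quantity demanded equal to quantity supplied, 474 - 8P = 4P - 78, gives P* = 46 and Q* = 106.
Because the ceiling (36) lies below the market-clearing price, it is binding.
At P = 36: Qd = 474 - 8·36 = 186 and Qs = 4·36 - 78 = 66.
Quantity traded falls to 66. At Q = 66 the demand price is (474 - 66)/8 = 51 and the supply price is (78 + 66)/4 = 36.
Deadweight loss = ½ · (51 - 36) · (106 - 66) = ½ · 15 · 40 = 300.

300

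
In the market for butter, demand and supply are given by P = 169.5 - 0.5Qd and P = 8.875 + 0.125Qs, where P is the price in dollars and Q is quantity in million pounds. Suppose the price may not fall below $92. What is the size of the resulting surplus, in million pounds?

510

Rearranging demand gives Qd = 339 - 2P; rearranging supply gives Qs = 8P - 71. Setting quantity demanded equal to quantity supplied, 339 - 2P = 8P - 71, gives P* = 41 and Q* = 257.
Because the floor (92) lies above the market-clearing price, it is binding.
At P = 92: Qd = 339 - 2·92 = 155 and Qs = 8·92 - 71 = 665.
Surplus = Qs - Qd = 665 - 155 = 510.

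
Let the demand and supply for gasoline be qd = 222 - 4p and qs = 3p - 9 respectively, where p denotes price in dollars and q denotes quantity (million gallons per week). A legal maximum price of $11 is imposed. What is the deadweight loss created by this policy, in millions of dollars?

In a free market, 222 - 4p = 3p - 9 gives the equilibrium p* = 33, q* = 90.
Since 11 < 33, the ceiling is binding.
At p = 11: qd = 222 - 4·11 = 178 and qs = 3·11 - 9 = 24.
Quantity traded falls to 24. At q = 24 the demand price is (222 - 24)/4 = 49.5 and the supply price is (9 + 24)/3 = 11.
Deadweight loss = ½ · (49.5 - 11) · (90 - 24) = ½ · 38.5 · 66 = 1270.5.

1270.5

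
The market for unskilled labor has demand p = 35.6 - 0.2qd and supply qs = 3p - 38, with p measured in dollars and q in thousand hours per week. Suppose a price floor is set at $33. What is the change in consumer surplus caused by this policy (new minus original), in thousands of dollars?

Rearranging demand gives qd = 178 - 5p. Without the control the market clears where 178 - 5p = 3p - 38, i.e. p* = 27 and q* = 43.
Since 33 > 27, the floor is binding.
At p = 33: qd = 178 - 5·33 = 13 and qs = 3·33 - 38 = 61.
Consumer surplus without the control is ½ · (35.6 - 27) · 43 = 184.9.
With the floor, consumers buy 13 units at 33, so CS = ½ · (35.6 - 33) · 13 = 16.9.
Change in consumer surplus = 16.9 - 184.9 = -168.

-168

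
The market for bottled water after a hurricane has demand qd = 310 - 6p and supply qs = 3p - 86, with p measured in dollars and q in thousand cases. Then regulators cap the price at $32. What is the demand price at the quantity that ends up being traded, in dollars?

Setting quantity demanded equal to quantity supplied, 310 - 6p = 3p - 86, gives p* = 44 and q* = 46.
The ceiling of 32 is below the equilibrium price 44, so it binds.
At p = 32: qd = 310 - 6·32 = 118 and qs = 3·32 - 86 = 10.
Only 10 units reach the market. On the demand curve, the marginal buyer's willingness to pay at q = 10 is (310 - 10)/6 = 50.

50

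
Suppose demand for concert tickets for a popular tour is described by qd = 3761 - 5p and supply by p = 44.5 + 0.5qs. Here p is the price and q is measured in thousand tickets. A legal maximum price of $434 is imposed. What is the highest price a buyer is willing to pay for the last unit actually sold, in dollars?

596.4

Rearranging supply gives qs = 2p - 89. Equilibrium: 3761 - 5p = 2p - 89, so 3850 = 7p and p* = 550, q* = 1011.
Since 434 < 550, the ceiling is binding.
At p = 434: qd = 3761 - 5·434 = 1591 and qs = 2·434 - 89 = 779.
Only 779 units reach the market. On the demand curve, the marginal buyer's willingness to pay at q = 779 is (3761 - 779)/5 = 596.4.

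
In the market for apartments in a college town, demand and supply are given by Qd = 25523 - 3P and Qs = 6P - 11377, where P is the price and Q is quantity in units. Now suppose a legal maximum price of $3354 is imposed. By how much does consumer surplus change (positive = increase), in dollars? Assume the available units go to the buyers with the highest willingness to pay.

Equilibrium: 25523 - 3P = 6P - 11377, so 36900 = 9P and P* = 4100, Q* = 13223.
Since 3354 < 4100, the ceiling is binding.
At P = 3354: Qd = 25523 - 3·3354 = 15461 and Qs = 6·3354 - 11377 = 8747.
Consumer surplus without the control is ½ · (25523/3 - 4100) · 13223 = 174847729/6.
With the ceiling, 8747 units are sold at 3354 (assume they go to the highest-value buyers). The demand price at Q = 8747 is 5592, so CS = ½ · [(25523/3 - 3354) + (5592 - 3354)] · 8747 = 193964725/6.
Change in consumer surplus = 193964725/6 - 174847729/6 = 3186166.

3186166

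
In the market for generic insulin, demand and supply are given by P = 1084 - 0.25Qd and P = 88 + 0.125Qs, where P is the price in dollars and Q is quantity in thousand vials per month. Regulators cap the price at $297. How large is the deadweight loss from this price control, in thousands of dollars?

181548

Rearranging demand gives Qd = 4336 - 4P; rearranging supply gives Qs = 8P - 704. Without the control the market clears where 4336 - 4P = 8P - 704, i.e. P* = 420 and Q* = 2656.
Because the ceiling (297) lies below the market-clearing price, it is binding.
At P = 297: Qd = 4336 - 4·297 = 3148 and Qs = 8·297 - 704 = 1672.
Quantity traded falls to 1672. At Q = 1672 the demand price is (4336 - 1672)/4 = 666 and the supply price is (704 + 1672)/8 = 297.
Deadweight loss = ½ · (666 - 297) · (2656 - 1672) = ½ · 369 · 984 = 181548.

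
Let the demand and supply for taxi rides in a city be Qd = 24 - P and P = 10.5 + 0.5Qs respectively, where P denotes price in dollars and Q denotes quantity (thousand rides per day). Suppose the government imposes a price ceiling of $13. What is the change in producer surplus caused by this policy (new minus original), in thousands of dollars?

-14

Rearranging supply gives Qs = 2P - 21. Equilibrium: 24 - P = 2P - 21, so 45 = 3P and P* = 15, Q* = 9.
The ceiling of 13 is below the equilibrium price 15, so it binds.
At P = 13: Qd = 24 - 13 = 11 and Qs = 2·13 - 21 = 5.
Producer surplus without the control is ½ · (15 - 10.5) · 9 = 20.25.
With the ceiling, producers sell 5 units at 13, so PS = ½ · (13 - 10.5) · 5 = 6.25.
Change in producer surplus = 6.25 - 20.25 = -14.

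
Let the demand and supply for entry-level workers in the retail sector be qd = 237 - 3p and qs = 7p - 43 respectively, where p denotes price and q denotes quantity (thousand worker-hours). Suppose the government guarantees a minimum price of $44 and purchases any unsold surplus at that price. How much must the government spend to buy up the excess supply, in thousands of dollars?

7040

Equilibrium: 237 - 3p = 7p - 43, so 280 = 10p and p* = 28, q* = 153.
The floor of 44 is above the equilibrium price 28, so it binds.
At p = 44: qd = 237 - 3·44 = 105 and qs = 7·44 - 43 = 265.
Surplus = qs - qd = 160.
Government expenditure = surplus × support price = 160 × 44 = 7040.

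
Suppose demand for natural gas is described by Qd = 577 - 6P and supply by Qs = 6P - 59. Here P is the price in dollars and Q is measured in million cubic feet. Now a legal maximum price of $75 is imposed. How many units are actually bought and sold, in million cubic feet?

Without the control the market clears where 577 - 6P = 6P - 59, i.e. P* = 53 and Q* = 259.
The ceiling of 75 is above the equilibrium price 53, so it is not binding; the market clears at P* = 53, Q* = 259.

259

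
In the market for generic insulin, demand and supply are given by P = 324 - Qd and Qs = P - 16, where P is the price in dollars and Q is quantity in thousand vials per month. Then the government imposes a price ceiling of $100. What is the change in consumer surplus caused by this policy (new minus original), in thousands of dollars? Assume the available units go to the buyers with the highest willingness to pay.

3430

Rearranging demand gives Qd = 324 - P. Equilibrium: 324 - P = P - 16, so 340 = 2P and P* = 170, Q* = 154.
Since 100 < 170, the ceiling is binding.
At P = 100: Qd = 324 - 100 = 224 and Qs = 100 - 16 = 84.
Consumer surplus without the control is ½ · (324 - 170) · 154 = 11858.
With the ceiling, 84 units are sold at 100 (assume they go to the highest-value buyers). The demand price at Q = 84 is 240, so CS = ½ · [(324 - 100) + (240 - 100)] · 84 = 15288.
Change in consumer surplus = 15288 - 11858 = 3430.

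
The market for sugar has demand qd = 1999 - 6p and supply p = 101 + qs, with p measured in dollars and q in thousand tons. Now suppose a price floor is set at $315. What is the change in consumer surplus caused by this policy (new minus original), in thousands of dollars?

Rearranging supply gives qs = p - 101. Equilibrium: 1999 - 6p = p - 101, so 2100 = 7p and p* = 300, q* = 199.
The floor of 315 is above the equilibrium price 300, so it binds.
At p = 315: qd = 1999 - 6·315 = 109 and qs = 315 - 101 = 214.
Consumer surplus without the control is ½ · (1999/6 - 300) · 199 = 39601/12.
With the floor, consumers buy 109 units at 315, so CS = ½ · (1999/6 - 315) · 109 = 11881/12.
Change in consumer surplus = 11881/12 - 39601/12 = -2310.

-2310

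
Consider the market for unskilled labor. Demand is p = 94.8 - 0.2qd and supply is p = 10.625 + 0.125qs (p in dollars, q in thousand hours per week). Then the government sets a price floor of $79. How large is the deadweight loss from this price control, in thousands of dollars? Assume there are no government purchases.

Rearranging demand gives qd = 474 - 5p; rearranging supply gives qs = 8p - 85. Setting quantity demanded equal to quantity supplied, 474 - 5p = 8p - 85, gives p* = 43 and q* = 259.
The floor of 79 is above the equilibrium price 43, so it binds.
At p = 79: qd = 474 - 5·79 = 79 and qs = 8·79 - 85 = 547.
Quantity traded falls to 79. At q = 79 the demand price is (474 - 79)/5 = 79 and the supply price is (85 + 79)/8 = 20.5.
Deadweight loss = ½ · (79 - 20.5) · (259 - 79) = ½ · 58.5 · 180 = 5265.

5265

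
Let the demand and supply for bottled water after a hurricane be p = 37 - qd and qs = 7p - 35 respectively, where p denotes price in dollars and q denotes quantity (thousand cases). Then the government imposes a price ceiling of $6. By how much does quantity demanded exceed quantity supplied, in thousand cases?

24

Rearranging demand gives qd = 37 - p. Without the control the market clears where 37 - p = 7p - 35, i.e. p* = 9 and q* = 28.
The ceiling of 6 is below the equilibrium price 9, so it binds.
At p = 6: qd = 37 - 6 = 31 and qs = 7·6 - 35 = 7.
Shortage = qd - qs = 31 - 7 = 24.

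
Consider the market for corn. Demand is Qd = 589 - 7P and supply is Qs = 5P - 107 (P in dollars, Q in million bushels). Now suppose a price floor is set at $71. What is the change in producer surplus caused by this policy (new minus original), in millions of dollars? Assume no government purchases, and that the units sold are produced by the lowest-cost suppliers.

367.9

Without the control the market clears where 589 - 7P = 5P - 107, i.e. P* = 58 and Q* = 183.
The floor of 71 is above the equilibrium price 58, so it binds.
At P = 71: Qd = 589 - 7·71 = 92 and Qs = 5·71 - 107 = 248.
Producer surplus without the control is ½ · (58 - 21.4) · 183 = 3348.9.
With the floor, 92 units are sold at 71. The supply price at Q = 92 is 39.8, so PS = ½ · [(71 - 21.4) + (71 - 39.8)] · 92 = 3716.8.
Change in producer surplus = 3716.8 - 3348.9 = 367.9.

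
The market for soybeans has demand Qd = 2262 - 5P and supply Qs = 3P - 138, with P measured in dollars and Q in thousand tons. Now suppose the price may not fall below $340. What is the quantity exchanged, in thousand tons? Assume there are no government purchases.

In a free market, 2262 - 5P = 3P - 138 gives the equilibrium P* = 300, Q* = 762.
Because the floor (340) lies above the market-clearing price, it is binding.
At P = 340: Qd = 2262 - 5·340 = 562 and Qs = 3·340 - 138 = 882.
The quantity actually transacted is the short side, demand: 562.

562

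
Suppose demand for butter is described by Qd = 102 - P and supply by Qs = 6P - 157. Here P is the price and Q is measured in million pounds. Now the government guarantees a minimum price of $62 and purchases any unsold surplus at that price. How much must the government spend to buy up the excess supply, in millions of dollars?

10850

Setting quantity demanded equal to quantity supplied, 102 - P = 6P - 157, gives P* = 37 and Q* = 65.
Since 62 > 37, the floor is binding.
At P = 62: Qd = 102 - 62 = 40 and Qs = 6·62 - 157 = 215.
Surplus = Qs - Qd = 175.
Government expenditure = surplus × support price = 175 × 62 = 10850.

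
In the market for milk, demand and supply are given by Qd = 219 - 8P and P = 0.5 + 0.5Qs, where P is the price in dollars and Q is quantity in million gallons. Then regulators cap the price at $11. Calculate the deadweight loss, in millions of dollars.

Rearranging supply gives Qs = 2P - 1. In a free market, 219 - 8P = 2P - 1 gives the equilibrium P* = 22, Q* = 43.
Since 11 < 22, the ceiling is binding.
At P = 11: Qd = 219 - 8·11 = 131 and Qs = 2·11 - 1 = 21.
Quantity traded falls to 21. At Q = 21 the demand price is (219 - 21)/8 = 24.75 and the supply price is (1 + 21)/2 = 11.
Deadweight loss = ½ · (24.75 - 11) · (43 - 21) = ½ · 13.75 · 22 = 151.25.

151.25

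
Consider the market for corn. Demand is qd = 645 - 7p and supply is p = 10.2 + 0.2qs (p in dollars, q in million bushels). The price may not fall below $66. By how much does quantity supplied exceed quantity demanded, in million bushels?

Rearranging supply gives qs = 5p - 51. Equilibrium: 645 - 7p = 5p - 51, so 696 = 12p and p* = 58, q* = 239.
Because the floor (66) lies above the market-clearing price, it is binding.
At p = 66: qd = 645 - 7·66 = 183 and qs = 5·66 - 51 = 279.
Surplus = qs - qd = 279 - 183 = 96.

96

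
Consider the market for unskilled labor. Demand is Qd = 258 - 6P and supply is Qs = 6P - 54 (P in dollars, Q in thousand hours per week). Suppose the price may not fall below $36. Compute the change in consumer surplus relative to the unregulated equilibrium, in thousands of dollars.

-720

In a free market, 258 - 6P = 6P - 54 gives the equilibrium P* = 26, Q* = 102.
The floor of 36 is above the equilibrium price 26, so it binds.
At P = 36: Qd = 258 - 6·36 = 42 and Qs = 6·36 - 54 = 162.
Consumer surplus without the control is ½ · (43 - 26) · 102 = 867.
With the floor, consumers buy 42 units at 36, so CS = ½ · (43 - 36) · 42 = 147.
Change in consumer surplus = 147 - 867 = -720.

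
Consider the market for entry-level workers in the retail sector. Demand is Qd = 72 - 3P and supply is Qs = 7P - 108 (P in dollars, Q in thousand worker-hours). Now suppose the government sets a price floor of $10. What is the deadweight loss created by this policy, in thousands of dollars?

In a free market, 72 - 3P = 7P - 108 gives the equilibrium P* = 18, Q* = 18.
Since 10 is below P* = 18, the floor does not bind and the free-market outcome prevails.
Since the control does not bind, no trades are prevented and deadweight loss is zero.

0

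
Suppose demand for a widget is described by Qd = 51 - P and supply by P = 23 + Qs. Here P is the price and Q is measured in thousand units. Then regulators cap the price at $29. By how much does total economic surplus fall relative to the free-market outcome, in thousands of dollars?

64

Rearranging supply gives Qs = P - 23. Setting quantity demanded equal to quantity supplied, 51 - P = P - 23, gives P* = 37 and Q* = 14.
The ceiling of 29 is below the equilibrium price 37, so it binds.
At P = 29: Qd = 51 - 29 = 22 and Qs = 29 - 23 = 6.
Quantity traded falls to 6. At Q = 6 the demand price is 51 - 6 = 45 and the supply price is 23 + 6 = 29.
Deadweight loss = ½ · (45 - 29) · (14 - 6) = ½ · 16 · 8 = 64.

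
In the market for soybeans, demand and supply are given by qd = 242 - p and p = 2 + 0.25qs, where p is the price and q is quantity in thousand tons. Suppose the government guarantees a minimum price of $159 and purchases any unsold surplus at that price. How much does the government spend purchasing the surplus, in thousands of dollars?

86655

Rearranging supply gives qs = 4p - 8. In a free market, 242 - p = 4p - 8 gives the equilibrium p* = 50, q* = 192.
The floor of 159 is above the equilibrium price 50, so it binds.
At p = 159: qd = 242 - 159 = 83 and qs = 4·159 - 8 = 628.
Surplus = qs - qd = 545.
Government expenditure = surplus × support price = 545 × 159 = 86655.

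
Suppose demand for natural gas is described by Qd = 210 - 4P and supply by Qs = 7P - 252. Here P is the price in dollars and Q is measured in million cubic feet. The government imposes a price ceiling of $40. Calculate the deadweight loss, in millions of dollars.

38.5

In a free market, 210 - 4P = 7P - 252 gives the equilibrium P* = 42, Q* = 42.
Since 40 < 42, the ceiling is binding.
At P = 40: Qd = 210 - 4·40 = 50 and Qs = 7·40 - 252 = 28.
Quantity traded falls to 28. At Q = 28 the demand price is (210 - 28)/4 = 45.5 and the supply price is (252 + 28)/7 = 40.
Deadweight loss = ½ · (45.5 - 40) · (42 - 28) = ½ · 5.5 · 14 = 38.5.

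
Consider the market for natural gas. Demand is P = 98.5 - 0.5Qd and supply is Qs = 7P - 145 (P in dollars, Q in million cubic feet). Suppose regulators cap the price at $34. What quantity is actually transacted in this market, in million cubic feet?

Rearranging demand gives Qd = 197 - 2P. Without the control the market clears where 197 - 2P = 7P - 145, i.e. P* = 38 and Q* = 121.
Because the ceiling (34) lies below the market-clearing price, it is binding.
At P = 34: Qd = 197 - 2·34 = 129 and Qs = 7·34 - 145 = 93.
The quantity actually transacted is the short side, supply: 93.

93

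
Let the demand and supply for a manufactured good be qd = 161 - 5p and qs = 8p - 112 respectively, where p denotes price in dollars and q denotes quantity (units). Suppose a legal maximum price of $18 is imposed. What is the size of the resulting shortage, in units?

Without the control the market clears where 161 - 5p = 8p - 112, i.e. p* = 21 and q* = 56.
The ceiling of 18 is below the equilibrium price 21, so it binds.
At p = 18: qd = 161 - 5·18 = 71 and qs = 8·18 - 112 = 32.
Shortage = qd - qs = 71 - 32 = 39.

39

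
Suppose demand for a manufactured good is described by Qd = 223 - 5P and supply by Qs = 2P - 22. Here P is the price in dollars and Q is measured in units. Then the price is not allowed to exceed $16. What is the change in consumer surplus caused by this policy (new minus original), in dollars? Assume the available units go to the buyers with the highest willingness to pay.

45.6

In a free market, 223 - 5P = 2P - 22 gives the equilibrium P* = 35, Q* = 48.
The ceiling of 16 is below the equilibrium price 35, so it binds.
At P = 16: Qd = 223 - 5·16 = 143 and Qs = 2·16 - 22 = 10.
Consumer surplus without the control is ½ · (44.6 - 35) · 48 = 230.4.
With the ceiling, 10 units are sold at 16 (assume they go to the highest-value buyers). The demand price at Q = 10 is 42.6, so CS = ½ · [(44.6 - 16) + (42.6 - 16)] · 10 = 276.
Change in consumer surplus = 276 - 230.4 = 45.6.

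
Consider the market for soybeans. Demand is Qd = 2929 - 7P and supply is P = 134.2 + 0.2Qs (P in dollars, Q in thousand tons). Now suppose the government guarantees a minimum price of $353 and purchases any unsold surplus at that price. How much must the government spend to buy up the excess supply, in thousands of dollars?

Rearranging supply gives Qs = 5P - 671. Without the control the market clears where 2929 - 7P = 5P - 671, i.e. P* = 300 and Q* = 829.
The floor of 353 is above the equilibrium price 300, so it binds.
At P = 353: Qd = 2929 - 7·353 = 458 and Qs = 5·353 - 671 = 1094.
Surplus = Qs - Qd = 636.
Government expenditure = surplus × support price = 636 × 353 = 224508.

224508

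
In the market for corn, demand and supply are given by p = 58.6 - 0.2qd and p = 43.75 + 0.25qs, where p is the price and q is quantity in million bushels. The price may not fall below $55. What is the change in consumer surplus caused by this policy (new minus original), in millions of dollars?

-76.5

Rearranging demand gives qd = 293 - 5p; rearranging supply gives qs = 4p - 175. Without the control the market clears where 293 - 5p = 4p - 175, i.e. p* = 52 and q* = 33.
The floor of 55 is above the equilibrium price 52, so it binds.
At p = 55: qd = 293 - 5·55 = 18 and qs = 4·55 - 175 = 45.
Consumer surplus without the control is ½ · (58.6 - 52) · 33 = 108.9.
With the floor, consumers buy 18 units at 55, so CS = ½ · (58.6 - 55) · 18 = 32.4.
Change in consumer surplus = 32.4 - 108.9 = -76.5.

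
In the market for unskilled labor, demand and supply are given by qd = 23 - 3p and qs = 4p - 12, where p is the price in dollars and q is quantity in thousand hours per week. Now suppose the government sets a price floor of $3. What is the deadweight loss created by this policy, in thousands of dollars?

0

In a free market, 23 - 3p = 4p - 12 gives the equilibrium p* = 5, q* = 8.
The floor of 3 is below the equilibrium price 5, so it is not binding; the market clears at p* = 5, q* = 8.
Since the control does not bind, no trades are prevented and deadweight loss is zero.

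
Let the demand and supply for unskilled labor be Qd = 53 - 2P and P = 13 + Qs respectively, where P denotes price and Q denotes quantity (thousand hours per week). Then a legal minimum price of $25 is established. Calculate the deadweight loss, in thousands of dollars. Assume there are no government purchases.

27

Rearranging supply gives Qs = P - 13. In a free market, 53 - 2P = P - 13 gives the equilibrium P* = 22, Q* = 9.
Since 25 > 22, the floor is binding.
At P = 25: Qd = 53 - 2·25 = 3 and Qs = 25 - 13 = 12.
Quantity traded falls to 3. At Q = 3 the demand price is (53 - 3)/2 = 25 and the supply price is 13 + 3 = 16.
Deadweight loss = ½ · (25 - 16) · (9 - 3) = ½ · 9 · 6 = 27.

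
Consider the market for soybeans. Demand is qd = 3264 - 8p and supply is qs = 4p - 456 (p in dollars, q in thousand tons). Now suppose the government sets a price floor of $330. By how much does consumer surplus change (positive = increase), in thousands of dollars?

-14080

Without the control the market clears where 3264 - 8p = 4p - 456, i.e. p* = 310 and q* = 784.
The floor of 330 is above the equilibrium price 310, so it binds.
At p = 330: qd = 3264 - 8·330 = 624 and qs = 4·330 - 456 = 864.
Consumer surplus without the control is ½ · (408 - 310) · 784 = 38416.
With the floor, consumers buy 624 units at 330, so CS = ½ · (408 - 330) · 624 = 24336.
Change in consumer surplus = 24336 - 38416 = -14080.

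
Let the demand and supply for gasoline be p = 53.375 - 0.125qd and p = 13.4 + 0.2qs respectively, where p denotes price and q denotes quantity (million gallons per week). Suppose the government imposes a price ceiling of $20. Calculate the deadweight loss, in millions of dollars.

1316.25

Rearranging demand gives qd = 427 - 8p; rearranging supply gives qs = 5p - 67. Without the control the market clears where 427 - 8p = 5p - 67, i.e. p* = 38 and q* = 123.
Because the ceiling (20) lies below the market-clearing price, it is binding.
At p = 20: qd = 427 - 8·20 = 267 and qs = 5·20 - 67 = 33.
Quantity traded falls to 33. At q = 33 the demand price is (427 - 33)/8 = 49.25 and the supply price is (67 + 33)/5 = 20.
Deadweight loss = ½ · (49.25 - 20) · (123 - 33) = ½ · 29.25 · 90 = 1316.25.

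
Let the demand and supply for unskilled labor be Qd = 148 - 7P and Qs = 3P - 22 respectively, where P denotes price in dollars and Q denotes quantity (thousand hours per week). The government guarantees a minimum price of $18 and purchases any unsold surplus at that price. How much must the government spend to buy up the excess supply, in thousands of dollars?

Without the control the market clears where 148 - 7P = 3P - 22, i.e. P* = 17 and Q* = 29.
Because the floor (18) lies above the market-clearing price, it is binding.
At P = 18: Qd = 148 - 7·18 = 22 and Qs = 3·18 - 22 = 32.
Surplus = Qs - Qd = 10.
Government expenditure = surplus × support price = 10 × 18 = 180.

180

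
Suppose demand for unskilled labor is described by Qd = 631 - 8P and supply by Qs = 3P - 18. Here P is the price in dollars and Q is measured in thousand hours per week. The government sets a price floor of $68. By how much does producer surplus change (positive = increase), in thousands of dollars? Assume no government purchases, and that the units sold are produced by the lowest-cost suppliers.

Setting quantity demanded equal to quantity supplied, 631 - 8P = 3P - 18, gives P* = 59 and Q* = 159.
Since 68 > 59, the floor is binding.
At P = 68: Qd = 631 - 8·68 = 87 and Qs = 3·68 - 18 = 186.
Producer surplus without the control is ½ · (59 - 6) · 159 = 4213.5.
With the floor, 87 units are sold at 68. The supply price at Q = 87 is 35, so PS = ½ · [(68 - 6) + (68 - 35)] · 87 = 4132.5.
Change in producer surplus = 4132.5 - 4213.5 = -81.

-81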